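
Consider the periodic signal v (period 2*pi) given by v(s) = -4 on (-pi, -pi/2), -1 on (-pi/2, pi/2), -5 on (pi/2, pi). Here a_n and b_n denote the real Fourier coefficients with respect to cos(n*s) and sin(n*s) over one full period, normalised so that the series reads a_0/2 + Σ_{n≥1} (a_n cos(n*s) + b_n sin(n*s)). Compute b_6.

b_6 = 1/pi ∫_{-pi}^{pi} v(s) sin(6*s) ds.
Split the integral at the breakpoints.
Directly, an antiderivative of (-4) sin(6*s) is 2*cos(6*s)/3; evaluating from -pi to -pi/2: ∫_{-pi}^{-pi/2} (-4) sin(6*s) ds = (-2/3) - (2/3) = -4/3.
Directly, an antiderivative of (-1) sin(6*s) is cos(6*s)/6; evaluating from -pi/2 to pi/2: ∫_{-pi/2}^{pi/2} (-1) sin(6*s) ds = (-1/6) - (-1/6) = 0.
Directly, an antiderivative of (-5) sin(6*s) is 5*cos(6*s)/6; evaluating from pi/2 to pi: ∫_{pi/2}^{pi} (-5) sin(6*s) ds = (5/6) - (-5/6) = 5/3.
Summing the pieces and multiplying by (1/pi) gives b_6 = 1/(3*pi).

1/(3*pi)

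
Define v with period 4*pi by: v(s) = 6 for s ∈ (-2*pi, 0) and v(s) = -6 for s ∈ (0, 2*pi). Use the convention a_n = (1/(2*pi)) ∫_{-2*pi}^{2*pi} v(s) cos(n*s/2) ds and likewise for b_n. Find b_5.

-24/(5*pi)

b_5 = (1/(2*pi)) ∫_{-2*pi}^{2*pi} v(s) sin(5*s/2) ds.
v is odd and sin(5*s/2) is odd, so the integrand is even and b_5 = 1/pi ∫_0^{2*pi} v(s) sin(5*s/2) ds.
Directly, an antiderivative of (-6) sin(5*s/2) is 12*cos(5*s/2)/5; evaluating from 0 to 2*pi: ∫_{0}^{2*pi} (-6) sin(5*s/2) ds = (-12/5) - (12/5) = -24/5.
Hence b_5 = (1/pi)·(-24/5) = -24/(5*pi).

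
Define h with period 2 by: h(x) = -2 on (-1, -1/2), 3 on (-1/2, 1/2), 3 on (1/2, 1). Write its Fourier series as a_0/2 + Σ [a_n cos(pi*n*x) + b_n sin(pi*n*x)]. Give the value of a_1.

5/pi

a_1 = ∫_{-1}^{1} h(x) cos(pi*x) dx.
Split the integral at the breakpoints.
Directly, an antiderivative of (-2) cos(pi*x) is -2*sin(pi*x)/pi; evaluating from -1 to -1/2: ∫_{-1}^{-1/2} (-2) cos(pi*x) dx = (2/pi) - (0) = 2/pi.
Directly, an antiderivative of (3) cos(pi*x) is 3*sin(pi*x)/pi; evaluating from -1/2 to 1/2: ∫_{-1/2}^{1/2} (3) cos(pi*x) dx = (3/pi) - (-3/pi) = 6/pi.
Directly, an antiderivative of (3) cos(pi*x) is 3*sin(pi*x)/pi; evaluating from 1/2 to 1: ∫_{1/2}^{1} (3) cos(pi*x) dx = (0) - (3/pi) = -3/pi.
Summing the pieces gives a_1 = 5/pi.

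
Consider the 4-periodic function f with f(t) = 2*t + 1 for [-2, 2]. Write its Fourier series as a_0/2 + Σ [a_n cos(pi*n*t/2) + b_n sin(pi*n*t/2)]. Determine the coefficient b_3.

8/(3*pi)

b_3 = 1/2 ∫_{-2}^{2} f(t) sin(3*pi*t/2) dt.
Integrating by parts (boundary term plus one more integral), an antiderivative of (2*t + 1) sin(3*pi*t/2) is -4*t*cos(3*pi*t/2)/(3*pi) + 8*sin(3*pi*t/2)/(9*pi**2) - 2*cos(3*pi*t/2)/(3*pi); evaluating from -2 to 2: ∫_{-2}^{2} (2*t + 1) sin(3*pi*t/2) dt = (10/(3*pi)) - (-2/pi) = 16/(3*pi).
Hence b_3 = (1/2)·(16/(3*pi)) = 8/(3*pi).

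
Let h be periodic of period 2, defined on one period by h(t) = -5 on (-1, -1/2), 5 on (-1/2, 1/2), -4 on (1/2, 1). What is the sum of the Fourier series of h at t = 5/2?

1/2

t = 5/2 differs from t = 1/2 by 1 full period(s), and the series is 2-periodic.
At t = 1/2 the one-sided limits are h(1/2^-) = 5 and h(1/2^+) = -4.
By Dirichlet's theorem the series converges to their average, [(5) + (-4)]/2 = 1/2.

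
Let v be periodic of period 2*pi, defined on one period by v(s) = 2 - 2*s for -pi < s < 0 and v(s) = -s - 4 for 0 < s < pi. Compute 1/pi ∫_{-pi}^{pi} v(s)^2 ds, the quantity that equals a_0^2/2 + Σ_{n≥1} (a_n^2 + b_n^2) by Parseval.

1/pi ∫_{-pi}^{pi} v(s)^2 ds = 1/pi · (pi*(5*pi**2 + 60 + 24*pi)/3) = 5*pi**2/3 + 20 + 8*pi.

5*pi**2/3 + 20 + 8*pi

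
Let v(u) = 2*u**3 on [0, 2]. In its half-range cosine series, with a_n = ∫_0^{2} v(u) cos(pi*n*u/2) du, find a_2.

a_2 = ∫_0^{2} (2*u**3) cos(pi*u) du.
Integrating by parts three times (tabular method), an antiderivative of (2*u**3) cos(pi*u) is 2*u**3*sin(pi*u)/pi + 6*u**2*cos(pi*u)/pi**2 - 12*u*sin(pi*u)/pi**3 - 12*cos(pi*u)/pi**4; evaluating from 0 to 2: ∫_{0}^{2} (2*u**3) cos(pi*u) du = (12*(-1 + 2*pi**2)/pi**4) - (-12/pi**4) = 24/pi**2.
Hence a_2 = 24/pi**2.

24/pi**2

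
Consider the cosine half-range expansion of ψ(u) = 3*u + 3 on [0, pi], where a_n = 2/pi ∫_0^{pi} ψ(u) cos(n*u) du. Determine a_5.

-12/(25*pi)

a_5 = 2/pi ∫_0^{pi} (3*u + 3) cos(5*u) du.
Integrating by parts (boundary term plus one more integral), an antiderivative of (3*u + 3) cos(5*u) is 3*u*sin(5*u)/5 + 3*sin(5*u)/5 + 3*cos(5*u)/25; evaluating from 0 to pi: ∫_{0}^{pi} (3*u + 3) cos(5*u) du = (-3/25) - (3/25) = -6/25.
Hence a_5 = (2/pi)·(-6/25) = -12/(25*pi).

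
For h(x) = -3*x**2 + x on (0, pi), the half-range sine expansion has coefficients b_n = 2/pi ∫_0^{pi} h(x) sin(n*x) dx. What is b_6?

-1/3 + pi

b_6 = 2/pi ∫_0^{pi} (-3*x**2 + x) sin(6*x) dx.
Integrating by parts twice (tabular method), an antiderivative of (-3*x**2 + x) sin(6*x) is x**2*cos(6*x)/2 - x*sin(6*x)/6 - x*cos(6*x)/6 + sin(6*x)/36 - cos(6*x)/36; evaluating from 0 to pi: ∫_{0}^{pi} (-3*x**2 + x) sin(6*x) dx = (-pi/6 - 1/36 + pi**2/2) - (-1/36) = pi*(-1 + 3*pi)/6.
Hence b_6 = (2/pi)·(pi*(-1 + 3*pi)/6) = -1/3 + pi.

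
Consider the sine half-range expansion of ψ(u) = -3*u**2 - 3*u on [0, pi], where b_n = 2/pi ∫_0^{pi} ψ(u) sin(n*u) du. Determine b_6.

1 + pi

b_6 = 2/pi ∫_0^{pi} (-3*u**2 - 3*u) sin(6*u) du.
Integrating by parts twice (tabular method), an antiderivative of (-3*u**2 - 3*u) sin(6*u) is u**2*cos(6*u)/2 - u*sin(6*u)/6 + u*cos(6*u)/2 - sin(6*u)/12 - cos(6*u)/36; evaluating from 0 to pi: ∫_{0}^{pi} (-3*u**2 - 3*u) sin(6*u) du = (-1/36 + pi/2 + pi**2/2) - (-1/36) = pi*(1 + pi)/2.
Hence b_6 = (2/pi)·(pi*(1 + pi)/2) = 1 + pi.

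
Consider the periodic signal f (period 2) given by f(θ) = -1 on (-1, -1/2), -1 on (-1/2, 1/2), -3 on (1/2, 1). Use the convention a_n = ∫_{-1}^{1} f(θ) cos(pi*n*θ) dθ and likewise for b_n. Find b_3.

-2/(3*pi)

b_3 = ∫_{-1}^{1} f(θ) sin(3*pi*θ) dθ.
Split the integral at the breakpoints.
Directly, an antiderivative of (-1) sin(3*pi*θ) is cos(3*pi*θ)/(3*pi); evaluating from -1 to -1/2: ∫_{-1}^{-1/2} (-1) sin(3*pi*θ) dθ = (0) - (-1/(3*pi)) = 1/(3*pi).
Directly, an antiderivative of (-1) sin(3*pi*θ) is cos(3*pi*θ)/(3*pi); evaluating from -1/2 to 1/2: ∫_{-1/2}^{1/2} (-1) sin(3*pi*θ) dθ = (0) - (0) = 0.
Directly, an antiderivative of (-3) sin(3*pi*θ) is cos(3*pi*θ)/pi; evaluating from 1/2 to 1: ∫_{1/2}^{1} (-3) sin(3*pi*θ) dθ = (-1/pi) - (0) = -1/pi.
Summing the pieces gives b_3 = -2/(3*pi).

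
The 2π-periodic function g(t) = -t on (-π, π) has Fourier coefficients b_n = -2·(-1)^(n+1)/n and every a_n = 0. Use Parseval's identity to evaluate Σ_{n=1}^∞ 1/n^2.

Parseval: Σ b_n^2 = (1/π) ∫_{-π}^{π} g(t)^2 dt = 2*pi**2/3.
Σ b_n^2 = Σ 4/n^2, so Σ 1/n^2 = (2*pi**2/3)/4 = pi**2/6.

pi**2/6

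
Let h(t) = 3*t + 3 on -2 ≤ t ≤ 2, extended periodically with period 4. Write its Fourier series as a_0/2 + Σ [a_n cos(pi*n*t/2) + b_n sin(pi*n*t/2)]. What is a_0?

a_0 = 1/2 ∫_{-2}^{2} h(t) dt = 1/2 · (12) = 6.

6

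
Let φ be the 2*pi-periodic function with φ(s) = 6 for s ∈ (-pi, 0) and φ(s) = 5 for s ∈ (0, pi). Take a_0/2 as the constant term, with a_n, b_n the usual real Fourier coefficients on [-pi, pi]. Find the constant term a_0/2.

11/2

a_0 = 1/pi ∫_{-pi}^{pi} φ(s) ds = 1/pi · (11*pi) = 11.
So the constant term a_0/2 = 11/2.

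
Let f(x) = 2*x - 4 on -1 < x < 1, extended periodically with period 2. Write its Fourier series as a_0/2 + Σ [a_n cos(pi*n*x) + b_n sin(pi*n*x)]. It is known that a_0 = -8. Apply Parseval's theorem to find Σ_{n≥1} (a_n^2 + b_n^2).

Parseval: a_0^2/2 + Σ_{n≥1} (a_n^2+b_n^2) = ∫_{-1}^{1} f(x)^2 dx = 104/3.
Subtract a_0^2/2 = 32: Σ (a_n^2+b_n^2) = 8/3.

8/3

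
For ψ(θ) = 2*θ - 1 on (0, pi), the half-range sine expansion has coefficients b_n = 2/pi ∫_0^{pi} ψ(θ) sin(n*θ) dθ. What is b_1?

b_1 = 2/pi ∫_0^{pi} (2*θ - 1) sin(θ) dθ.
Integrating by parts (boundary term plus one more integral), an antiderivative of (2*θ - 1) sin(θ) is -2*θ*cos(θ) + 2*sin(θ) + cos(θ); evaluating from 0 to pi: ∫_{0}^{pi} (2*θ - 1) sin(θ) dθ = (-1 + 2*pi) - (1) = -2 + 2*pi.
Hence b_1 = (2/pi)·(-2 + 2*pi) = 4 - 4/pi.

4 - 4/pi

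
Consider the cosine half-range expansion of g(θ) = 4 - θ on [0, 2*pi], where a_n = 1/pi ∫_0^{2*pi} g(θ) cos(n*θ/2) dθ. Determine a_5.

a_5 = 1/pi ∫_0^{2*pi} (4 - θ) cos(5*θ/2) dθ.
Integrating by parts (boundary term plus one more integral), an antiderivative of (4 - θ) cos(5*θ/2) is -2*θ*sin(5*θ/2)/5 + 8*sin(5*θ/2)/5 - 4*cos(5*θ/2)/25; evaluating from 0 to 2*pi: ∫_{0}^{2*pi} (4 - θ) cos(5*θ/2) dθ = (4/25) - (-4/25) = 8/25.
Hence a_5 = (1/pi)·(8/25) = 8/(25*pi).

8/(25*pi)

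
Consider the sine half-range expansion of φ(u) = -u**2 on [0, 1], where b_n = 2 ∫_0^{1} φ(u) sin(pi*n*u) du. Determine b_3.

2*(4 - 9*pi**2)/(27*pi**3)

b_3 = 2 ∫_0^{1} (-u**2) sin(3*pi*u) du.
Integrating by parts twice (tabular method), an antiderivative of (-u**2) sin(3*pi*u) is u**2*cos(3*pi*u)/(3*pi) - 2*u*sin(3*pi*u)/(9*pi**2) - 2*cos(3*pi*u)/(27*pi**3); evaluating from 0 to 1: ∫_{0}^{1} (-u**2) sin(3*pi*u) du = ((2 - 9*pi**2)/(27*pi**3)) - (-2/(27*pi**3)) = (4 - 9*pi**2)/(27*pi**3).
Hence b_3 = 2·((4 - 9*pi**2)/(27*pi**3)) = 2*(4 - 9*pi**2)/(27*pi**3).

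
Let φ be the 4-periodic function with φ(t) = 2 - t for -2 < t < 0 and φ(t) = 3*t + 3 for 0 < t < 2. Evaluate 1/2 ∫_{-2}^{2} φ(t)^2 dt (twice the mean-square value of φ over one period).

145/3

1/2 ∫_{-2}^{2} φ(t)^2 dt = 1/2 · (290/3) = 145/3.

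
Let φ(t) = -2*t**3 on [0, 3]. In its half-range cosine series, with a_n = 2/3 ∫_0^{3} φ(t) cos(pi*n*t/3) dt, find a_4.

-81/(4*pi**2)

a_4 = 2/3 ∫_0^{3} (-2*t**3) cos(4*pi*t/3) dt.
Integrating by parts three times (tabular method), an antiderivative of (-2*t**3) cos(4*pi*t/3) is -3*t**3*sin(4*pi*t/3)/(2*pi) - 27*t**2*cos(4*pi*t/3)/(8*pi**2) + 81*t*sin(4*pi*t/3)/(16*pi**3) + 243*cos(4*pi*t/3)/(64*pi**4); evaluating from 0 to 3: ∫_{0}^{3} (-2*t**3) cos(4*pi*t/3) dt = (243*(1 - 8*pi**2)/(64*pi**4)) - (243/(64*pi**4)) = -243/(8*pi**2).
Hence a_4 = (2/3)·(-243/(8*pi**2)) = -81/(4*pi**2).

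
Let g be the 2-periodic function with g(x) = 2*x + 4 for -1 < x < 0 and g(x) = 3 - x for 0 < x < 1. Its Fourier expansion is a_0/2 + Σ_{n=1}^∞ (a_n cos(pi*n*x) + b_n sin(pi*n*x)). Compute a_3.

a_3 = ∫_{-1}^{1} g(x) cos(3*pi*x) dx.
Split the integral at the breakpoints.
Integrating by parts (boundary term plus one more integral), an antiderivative of (2*x + 4) cos(3*pi*x) is 2*x*sin(3*pi*x)/(3*pi) + 4*sin(3*pi*x)/(3*pi) + 2*cos(3*pi*x)/(9*pi**2); evaluating from -1 to 0: ∫_{-1}^{0} (2*x + 4) cos(3*pi*x) dx = (2/(9*pi**2)) - (-2/(9*pi**2)) = 4/(9*pi**2).
Integrating by parts (boundary term plus one more integral), an antiderivative of (3 - x) cos(3*pi*x) is -x*sin(3*pi*x)/(3*pi) + sin(3*pi*x)/pi - cos(3*pi*x)/(9*pi**2); evaluating from 0 to 1: ∫_{0}^{1} (3 - x) cos(3*pi*x) dx = (1/(9*pi**2)) - (-1/(9*pi**2)) = 2/(9*pi**2).
Summing the pieces gives a_3 = 2/(3*pi**2).

2/(3*pi**2)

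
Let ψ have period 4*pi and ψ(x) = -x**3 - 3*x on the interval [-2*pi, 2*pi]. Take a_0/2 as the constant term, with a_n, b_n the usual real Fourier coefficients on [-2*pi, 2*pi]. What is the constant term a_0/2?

0

a_0 = (1/(2*pi)) ∫_{-2*pi}^{2*pi} ψ(x) dx = (1/(2*pi)) · (0) = 0.
So the constant term a_0/2 = 0.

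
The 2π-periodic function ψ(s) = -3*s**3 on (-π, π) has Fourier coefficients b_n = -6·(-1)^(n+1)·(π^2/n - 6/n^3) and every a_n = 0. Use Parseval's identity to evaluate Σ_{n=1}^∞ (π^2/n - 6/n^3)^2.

Parseval: Σ b_n^2 = (1/π) ∫_{-π}^{π} ψ(s)^2 ds = 18*pi**6/7.
b_n^2 = 36·(π^2/n - 6/n^3)^2, so the sum equals (18*pi**6/7)/36 = pi**6/14.

pi**6/14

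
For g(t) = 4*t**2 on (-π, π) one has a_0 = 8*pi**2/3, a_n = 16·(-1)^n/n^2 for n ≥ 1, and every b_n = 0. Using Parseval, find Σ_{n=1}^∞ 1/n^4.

pi**4/90

Parseval: a_0^2/2 + Σ a_n^2 = (1/π) ∫_{-π}^{π} g(t)^2 dt = 32*pi**4/5.
Subtract a_0^2/2 = 32*pi**4/9: Σ a_n^2 = 128*pi**4/45.
Since a_n^2 = 256/n^4, Σ 1/n^4 = pi**4/90.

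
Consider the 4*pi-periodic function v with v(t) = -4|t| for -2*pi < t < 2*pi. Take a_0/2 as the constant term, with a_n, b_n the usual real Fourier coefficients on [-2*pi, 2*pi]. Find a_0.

-8*pi

a_0 = (1/(2*pi)) ∫_{-2*pi}^{2*pi} v(t) dt = (1/(2*pi)) · (-16*pi**2) = -8*pi.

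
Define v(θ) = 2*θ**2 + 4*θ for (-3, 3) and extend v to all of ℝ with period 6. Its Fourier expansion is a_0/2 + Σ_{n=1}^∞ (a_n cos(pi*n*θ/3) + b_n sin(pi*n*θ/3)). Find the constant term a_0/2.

a_0 = 1/3 ∫_{-3}^{3} v(θ) dθ = 1/3 · (36) = 12.
So the constant term a_0/2 = 6.

6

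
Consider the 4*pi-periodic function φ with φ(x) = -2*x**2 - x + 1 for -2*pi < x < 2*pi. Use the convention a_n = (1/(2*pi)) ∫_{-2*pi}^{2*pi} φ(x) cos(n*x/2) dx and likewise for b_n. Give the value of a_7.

a_7 = (1/(2*pi)) ∫_{-2*pi}^{2*pi} φ(x) cos(7*x/2) dx.
Integrating by parts twice (tabular method), an antiderivative of (-2*x**2 - x + 1) cos(7*x/2) is -4*x**2*sin(7*x/2)/7 - 2*x*sin(7*x/2)/7 - 16*x*cos(7*x/2)/49 + 130*sin(7*x/2)/343 - 4*cos(7*x/2)/49; evaluating from -2*pi to 2*pi: ∫_{-2*pi}^{2*pi} (-2*x**2 - x + 1) cos(7*x/2) dx = (4/49 + 32*pi/49) - (4/49 - 32*pi/49) = 64*pi/49.
Hence a_7 = (1/(2*pi))·(64*pi/49) = 32/49.

32/49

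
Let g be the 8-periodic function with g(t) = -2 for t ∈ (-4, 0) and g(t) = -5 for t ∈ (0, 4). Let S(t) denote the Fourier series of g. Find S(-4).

At t = -4 the one-sided limits are g(-4^-) = -5 and g(-4^+) = -2.
By Dirichlet's theorem the series converges to their average, [(-5) + (-2)]/2 = -7/2.

-7/2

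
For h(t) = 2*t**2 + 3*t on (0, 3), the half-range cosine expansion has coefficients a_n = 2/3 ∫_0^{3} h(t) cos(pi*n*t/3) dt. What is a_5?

a_5 = 2/3 ∫_0^{3} (2*t**2 + 3*t) cos(5*pi*t/3) dt.
Integrating by parts twice (tabular method), an antiderivative of (2*t**2 + 3*t) cos(5*pi*t/3) is 6*t**2*sin(5*pi*t/3)/(5*pi) + 9*t*sin(5*pi*t/3)/(5*pi) + 36*t*cos(5*pi*t/3)/(25*pi**2) - 108*sin(5*pi*t/3)/(125*pi**3) + 27*cos(5*pi*t/3)/(25*pi**2); evaluating from 0 to 3: ∫_{0}^{3} (2*t**2 + 3*t) cos(5*pi*t/3) dt = (-27/(5*pi**2)) - (27/(25*pi**2)) = -162/(25*pi**2).
Hence a_5 = (2/3)·(-162/(25*pi**2)) = -108/(25*pi**2).

-108/(25*pi**2)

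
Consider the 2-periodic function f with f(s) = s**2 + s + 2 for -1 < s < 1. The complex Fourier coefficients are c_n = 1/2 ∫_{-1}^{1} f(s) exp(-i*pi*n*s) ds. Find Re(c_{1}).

-2/pi**2

Since f is real-valued, Re(c_{1}) = 1/2 ∫_{-1}^{1} f(s) cos(pi*s) ds = a_{1}/2.
Integrating by parts twice (tabular method), an antiderivative of (s**2 + s + 2) cos(pi*s) is s**2*sin(pi*s)/pi + s*sin(pi*s)/pi + 2*s*cos(pi*s)/pi**2 - 2*sin(pi*s)/pi**3 + 2*sin(pi*s)/pi + cos(pi*s)/pi**2; evaluating from -1 to 1: ∫_{-1}^{1} (s**2 + s + 2) cos(pi*s) ds = (-3/pi**2) - (pi**(-2)) = -4/pi**2.
Hence Re(c_{1}) = (1/2)·(-4/pi**2) = -2/pi**2.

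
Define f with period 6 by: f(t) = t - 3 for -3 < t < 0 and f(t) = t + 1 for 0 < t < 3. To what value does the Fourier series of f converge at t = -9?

-1

t = -9 differs from t = 3 by -2 full period(s), and the series is 6-periodic.
At t = 3 the one-sided limits are f(3^-) = 4 and f(3^+) = -6.
By Dirichlet's theorem the series converges to their average, [(4) + (-6)]/2 = -1.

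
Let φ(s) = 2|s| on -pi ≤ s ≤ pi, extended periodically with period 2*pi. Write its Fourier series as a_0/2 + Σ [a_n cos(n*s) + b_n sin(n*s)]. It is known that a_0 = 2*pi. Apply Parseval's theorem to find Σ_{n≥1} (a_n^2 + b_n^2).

Parseval: a_0^2/2 + Σ_{n≥1} (a_n^2+b_n^2) = 1/pi ∫_{-pi}^{pi} φ(s)^2 ds = 8*pi**2/3.
Subtract a_0^2/2 = 2*pi**2: Σ (a_n^2+b_n^2) = 2*pi**2/3.

2*pi**2/3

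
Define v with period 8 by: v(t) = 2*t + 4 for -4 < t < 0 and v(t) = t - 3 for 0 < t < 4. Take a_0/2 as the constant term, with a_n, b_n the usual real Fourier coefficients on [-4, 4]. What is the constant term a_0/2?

a_0 = 1/4 ∫_{-4}^{4} v(t) dt = 1/4 · (-4) = -1.
So the constant term a_0/2 = -1/2.

-1/2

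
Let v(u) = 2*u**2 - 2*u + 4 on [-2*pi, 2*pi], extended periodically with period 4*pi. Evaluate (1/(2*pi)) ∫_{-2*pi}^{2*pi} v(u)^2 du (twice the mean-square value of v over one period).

32 + 160*pi**2/3 + 128*pi**4/5

(1/(2*pi)) ∫_{-2*pi}^{2*pi} v(u)^2 du = (1/(2*pi)) · (64*pi*(15 + 25*pi**2 + 12*pi**4)/15) = 32 + 160*pi**2/3 + 128*pi**4/5.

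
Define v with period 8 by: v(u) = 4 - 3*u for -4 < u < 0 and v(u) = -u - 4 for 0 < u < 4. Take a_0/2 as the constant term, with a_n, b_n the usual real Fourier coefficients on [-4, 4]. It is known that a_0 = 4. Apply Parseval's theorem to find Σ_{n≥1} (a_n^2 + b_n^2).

Parseval: a_0^2/2 + Σ_{n≥1} (a_n^2+b_n^2) = 1/4 ∫_{-4}^{4} v(u)^2 du = 448/3.
Subtract a_0^2/2 = 8: Σ (a_n^2+b_n^2) = 424/3.

424/3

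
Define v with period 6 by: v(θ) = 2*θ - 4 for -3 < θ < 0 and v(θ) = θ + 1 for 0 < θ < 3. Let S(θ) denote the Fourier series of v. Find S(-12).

θ = -12 differs from θ = 0 by -2 full period(s), and the series is 6-periodic.
At θ = 0 the one-sided limits are v(0^-) = -4 and v(0^+) = 1.
By Dirichlet's theorem the series converges to their average, [(-4) + (1)]/2 = -3/2.

-3/2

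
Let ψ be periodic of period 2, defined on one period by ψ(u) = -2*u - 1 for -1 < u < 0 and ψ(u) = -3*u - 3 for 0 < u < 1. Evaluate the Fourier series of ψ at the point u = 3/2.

0

u = 3/2 differs from u = -1/2 by 1 full period(s), and the series is 2-periodic.
ψ is continuous at u = -1/2 with value 0, so the series converges to 0 there.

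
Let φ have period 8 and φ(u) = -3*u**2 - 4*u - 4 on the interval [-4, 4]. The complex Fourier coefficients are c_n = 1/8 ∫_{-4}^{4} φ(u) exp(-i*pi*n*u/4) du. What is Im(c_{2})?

Since φ is real-valued, Im(c_{2}) = -1/8 ∫_{-4}^{4} φ(u) sin(pi*u/2) du = -b_{2}/2.
Integrating by parts twice (tabular method), an antiderivative of (-3*u**2 - 4*u - 4) sin(pi*u/2) is 6*u**2*cos(pi*u/2)/pi - 24*u*sin(pi*u/2)/pi**2 + 8*u*cos(pi*u/2)/pi - 16*sin(pi*u/2)/pi**2 - 48*cos(pi*u/2)/pi**3 + 8*cos(pi*u/2)/pi; evaluating from -4 to 4: ∫_{-4}^{4} (-3*u**2 - 4*u - 4) sin(pi*u/2) du = (-48/pi**3 + 136/pi) - (-48/pi**3 + 72/pi) = 64/pi.
Hence Im(c_{2}) = (-1/8)·(64/pi) = -8/pi.

-8/pi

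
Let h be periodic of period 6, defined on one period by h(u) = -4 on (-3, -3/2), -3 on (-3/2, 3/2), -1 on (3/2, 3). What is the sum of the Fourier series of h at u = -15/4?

-1

u = -15/4 differs from u = 9/4 by -1 full period(s), and the series is 6-periodic.
h is continuous at u = 9/4 with value -1, so the series converges to -1 there.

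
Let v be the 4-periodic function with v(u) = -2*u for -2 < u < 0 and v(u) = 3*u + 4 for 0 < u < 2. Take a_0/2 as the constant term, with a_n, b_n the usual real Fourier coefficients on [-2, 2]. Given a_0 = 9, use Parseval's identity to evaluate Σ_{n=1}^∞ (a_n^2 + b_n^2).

Parseval: a_0^2/2 + Σ_{n≥1} (a_n^2+b_n^2) = 1/2 ∫_{-2}^{2} v(u)^2 du = 172/3.
Subtract a_0^2/2 = 81/2: Σ (a_n^2+b_n^2) = 101/6.

101/6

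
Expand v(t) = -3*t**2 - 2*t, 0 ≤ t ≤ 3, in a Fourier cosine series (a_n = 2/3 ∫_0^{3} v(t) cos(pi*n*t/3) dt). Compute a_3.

44/(3*pi**2)

a_3 = 2/3 ∫_0^{3} (-3*t**2 - 2*t) cos(pi*t) dt.
Integrating by parts twice (tabular method), an antiderivative of (-3*t**2 - 2*t) cos(pi*t) is -3*t**2*sin(pi*t)/pi - 2*t*sin(pi*t)/pi - 6*t*cos(pi*t)/pi**2 + 6*sin(pi*t)/pi**3 - 2*cos(pi*t)/pi**2; evaluating from 0 to 3: ∫_{0}^{3} (-3*t**2 - 2*t) cos(pi*t) dt = (20/pi**2) - (-2/pi**2) = 22/pi**2.
Hence a_3 = (2/3)·(22/pi**2) = 44/(3*pi**2).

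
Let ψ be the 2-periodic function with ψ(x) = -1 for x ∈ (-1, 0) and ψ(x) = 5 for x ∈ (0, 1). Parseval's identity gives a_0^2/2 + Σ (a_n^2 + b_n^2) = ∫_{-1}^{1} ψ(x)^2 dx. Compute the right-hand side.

26

∫_{-1}^{1} ψ(x)^2 dx = 26.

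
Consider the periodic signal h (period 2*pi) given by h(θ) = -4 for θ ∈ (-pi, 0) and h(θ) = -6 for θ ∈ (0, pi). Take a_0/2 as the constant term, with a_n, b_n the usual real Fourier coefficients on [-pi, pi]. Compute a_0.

-10

a_0 = 1/pi ∫_{-pi}^{pi} h(θ) dθ = 1/pi · (-10*pi) = -10.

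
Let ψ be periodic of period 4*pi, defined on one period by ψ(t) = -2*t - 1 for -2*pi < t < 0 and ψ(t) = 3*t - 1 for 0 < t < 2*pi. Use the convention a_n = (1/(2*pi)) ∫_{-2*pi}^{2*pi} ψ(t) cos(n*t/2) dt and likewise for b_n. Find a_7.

-20/(49*pi)

a_7 = (1/(2*pi)) ∫_{-2*pi}^{2*pi} ψ(t) cos(7*t/2) dt.
Split the integral at the breakpoints.
Integrating by parts (boundary term plus one more integral), an antiderivative of (-2*t - 1) cos(7*t/2) is -4*t*sin(7*t/2)/7 - 2*sin(7*t/2)/7 - 8*cos(7*t/2)/49; evaluating from -2*pi to 0: ∫_{-2*pi}^{0} (-2*t - 1) cos(7*t/2) dt = (-8/49) - (8/49) = -16/49.
Integrating by parts (boundary term plus one more integral), an antiderivative of (3*t - 1) cos(7*t/2) is 6*t*sin(7*t/2)/7 - 2*sin(7*t/2)/7 + 12*cos(7*t/2)/49; evaluating from 0 to 2*pi: ∫_{0}^{2*pi} (3*t - 1) cos(7*t/2) dt = (-12/49) - (12/49) = -24/49.
Summing the pieces and multiplying by (1/(2*pi)) gives a_7 = -20/(49*pi).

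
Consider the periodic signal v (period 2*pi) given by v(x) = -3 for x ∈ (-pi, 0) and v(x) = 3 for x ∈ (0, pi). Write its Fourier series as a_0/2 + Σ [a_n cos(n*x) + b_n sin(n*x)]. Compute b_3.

4/pi

b_3 = 1/pi ∫_{-pi}^{pi} v(x) sin(3*x) dx.
v is odd and sin(3*x) is odd, so the integrand is even and b_3 = 2/pi ∫_0^{pi} v(x) sin(3*x) dx.
Directly, an antiderivative of (3) sin(3*x) is -cos(3*x); evaluating from 0 to pi: ∫_{0}^{pi} (3) sin(3*x) dx = (1) - (-1) = 2.
Hence b_3 = (2/pi)·(2) = 4/pi.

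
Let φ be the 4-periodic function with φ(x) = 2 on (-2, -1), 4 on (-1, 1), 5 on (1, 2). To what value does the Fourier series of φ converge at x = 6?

x = 6 differs from x = 2 by 1 full period(s), and the series is 4-periodic.
At x = 2 the one-sided limits are φ(2^-) = 5 and φ(2^+) = 2.
By Dirichlet's theorem the series converges to their average, [(5) + (2)]/2 = 7/2.

7/2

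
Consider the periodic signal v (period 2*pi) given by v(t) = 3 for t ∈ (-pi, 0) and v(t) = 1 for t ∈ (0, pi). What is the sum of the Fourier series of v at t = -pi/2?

v is continuous at t = -pi/2 with value 3, so the series converges to 3 there.

3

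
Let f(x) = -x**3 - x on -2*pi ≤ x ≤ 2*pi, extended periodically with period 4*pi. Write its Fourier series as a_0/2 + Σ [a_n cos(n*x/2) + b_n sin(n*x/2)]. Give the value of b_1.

b_1 = (1/(2*pi)) ∫_{-2*pi}^{2*pi} f(x) sin(x/2) dx.
f is odd and sin(x/2) is odd, so the integrand is even and b_1 = 1/pi ∫_0^{2*pi} f(x) sin(x/2) dx.
Integrating by parts three times (tabular method), an antiderivative of (-x**3 - x) sin(x/2) is 2*x**3*cos(x/2) - 12*x**2*sin(x/2) - 46*x*cos(x/2) + 92*sin(x/2); evaluating from 0 to 2*pi: ∫_{0}^{2*pi} (-x**3 - x) sin(x/2) dx = (-16*pi**3 + 92*pi) - (0) = -16*pi**3 + 92*pi.
Hence b_1 = (1/pi)·(-16*pi**3 + 92*pi) = 92 - 16*pi**2.

92 - 16*pi**2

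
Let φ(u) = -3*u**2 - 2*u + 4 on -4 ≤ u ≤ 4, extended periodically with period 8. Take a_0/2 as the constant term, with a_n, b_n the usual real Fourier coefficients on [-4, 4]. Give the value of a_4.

a_4 = 1/4 ∫_{-4}^{4} φ(u) cos(pi*u) du.
Integrating by parts twice (tabular method), an antiderivative of (-3*u**2 - 2*u + 4) cos(pi*u) is -3*u**2*sin(pi*u)/pi - 2*u*sin(pi*u)/pi - 6*u*cos(pi*u)/pi**2 + 6*sin(pi*u)/pi**3 + 4*sin(pi*u)/pi - 2*cos(pi*u)/pi**2; evaluating from -4 to 4: ∫_{-4}^{4} (-3*u**2 - 2*u + 4) cos(pi*u) du = (-26/pi**2) - (22/pi**2) = -48/pi**2.
Hence a_4 = (1/4)·(-48/pi**2) = -12/pi**2.

-12/pi**2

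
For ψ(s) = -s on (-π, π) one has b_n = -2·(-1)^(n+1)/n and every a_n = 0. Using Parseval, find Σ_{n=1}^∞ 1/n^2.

pi**2/6

Parseval: Σ b_n^2 = (1/π) ∫_{-π}^{π} ψ(s)^2 ds = 2*pi**2/3.
Σ b_n^2 = Σ 4/n^2, so Σ 1/n^2 = (2*pi**2/3)/4 = pi**2/6.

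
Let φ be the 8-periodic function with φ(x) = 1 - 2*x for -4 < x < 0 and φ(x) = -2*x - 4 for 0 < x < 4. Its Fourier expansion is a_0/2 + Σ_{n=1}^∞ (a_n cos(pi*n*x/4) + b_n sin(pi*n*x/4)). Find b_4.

4/pi

b_4 = 1/4 ∫_{-4}^{4} φ(x) sin(pi*x) dx.
Split the integral at the breakpoints.
Integrating by parts (boundary term plus one more integral), an antiderivative of (1 - 2*x) sin(pi*x) is 2*x*cos(pi*x)/pi - 2*sin(pi*x)/pi**2 - cos(pi*x)/pi; evaluating from -4 to 0: ∫_{-4}^{0} (1 - 2*x) sin(pi*x) dx = (-1/pi) - (-9/pi) = 8/pi.
Integrating by parts (boundary term plus one more integral), an antiderivative of (-2*x - 4) sin(pi*x) is 2*x*cos(pi*x)/pi - 2*sin(pi*x)/pi**2 + 4*cos(pi*x)/pi; evaluating from 0 to 4: ∫_{0}^{4} (-2*x - 4) sin(pi*x) dx = (12/pi) - (4/pi) = 8/pi.
Summing the pieces and multiplying by (1/4) gives b_4 = 4/pi.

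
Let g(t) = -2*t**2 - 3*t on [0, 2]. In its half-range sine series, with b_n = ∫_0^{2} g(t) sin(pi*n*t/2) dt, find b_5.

4*(16 - 175*pi**2)/(125*pi**3)

b_5 = ∫_0^{2} (-2*t**2 - 3*t) sin(5*pi*t/2) dt.
Integrating by parts twice (tabular method), an antiderivative of (-2*t**2 - 3*t) sin(5*pi*t/2) is 4*t**2*cos(5*pi*t/2)/(5*pi) - 16*t*sin(5*pi*t/2)/(25*pi**2) + 6*t*cos(5*pi*t/2)/(5*pi) - 12*sin(5*pi*t/2)/(25*pi**2) - 32*cos(5*pi*t/2)/(125*pi**3); evaluating from 0 to 2: ∫_{0}^{2} (-2*t**2 - 3*t) sin(5*pi*t/2) dt = (4*(8 - 175*pi**2)/(125*pi**3)) - (-32/(125*pi**3)) = 4*(16 - 175*pi**2)/(125*pi**3).
Hence b_5 = 4*(16 - 175*pi**2)/(125*pi**3).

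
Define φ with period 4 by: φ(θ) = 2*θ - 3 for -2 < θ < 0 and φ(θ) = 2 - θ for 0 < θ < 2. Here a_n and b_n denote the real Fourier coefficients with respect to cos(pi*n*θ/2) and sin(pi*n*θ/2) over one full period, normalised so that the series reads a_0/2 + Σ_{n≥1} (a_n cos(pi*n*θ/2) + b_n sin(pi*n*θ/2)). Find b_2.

-1/pi

b_2 = 1/2 ∫_{-2}^{2} φ(θ) sin(pi*θ) dθ.
Split the integral at the breakpoints.
Integrating by parts (boundary term plus one more integral), an antiderivative of (2*θ - 3) sin(pi*θ) is -2*θ*cos(pi*θ)/pi + 2*sin(pi*θ)/pi**2 + 3*cos(pi*θ)/pi; evaluating from -2 to 0: ∫_{-2}^{0} (2*θ - 3) sin(pi*θ) dθ = (3/pi) - (7/pi) = -4/pi.
Integrating by parts (boundary term plus one more integral), an antiderivative of (2 - θ) sin(pi*θ) is θ*cos(pi*θ)/pi - sin(pi*θ)/pi**2 - 2*cos(pi*θ)/pi; evaluating from 0 to 2: ∫_{0}^{2} (2 - θ) sin(pi*θ) dθ = (0) - (-2/pi) = 2/pi.
Summing the pieces and multiplying by (1/2) gives b_2 = -1/pi.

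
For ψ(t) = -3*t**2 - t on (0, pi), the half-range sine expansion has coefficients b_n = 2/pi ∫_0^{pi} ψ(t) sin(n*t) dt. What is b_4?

1/2 + 3*pi/2

b_4 = 2/pi ∫_0^{pi} (-3*t**2 - t) sin(4*t) dt.
Integrating by parts twice (tabular method), an antiderivative of (-3*t**2 - t) sin(4*t) is 3*t**2*cos(4*t)/4 - 3*t*sin(4*t)/8 + t*cos(4*t)/4 - sin(4*t)/16 - 3*cos(4*t)/32; evaluating from 0 to pi: ∫_{0}^{pi} (-3*t**2 - t) sin(4*t) dt = (-3/32 + pi/4 + 3*pi**2/4) - (-3/32) = pi*(1 + 3*pi)/4.
Hence b_4 = (2/pi)·(pi*(1 + 3*pi)/4) = 1/2 + 3*pi/2.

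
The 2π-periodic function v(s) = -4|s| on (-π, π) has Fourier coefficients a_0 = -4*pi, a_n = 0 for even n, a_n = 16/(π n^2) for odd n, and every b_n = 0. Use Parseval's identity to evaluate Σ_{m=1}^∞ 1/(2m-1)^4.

pi**4/96

Parseval: a_0^2/2 + Σ a_n^2 = (1/π) ∫_{-π}^{π} v(s)^2 ds = 32*pi**2/3.
Subtract a_0^2/2 = 8*pi**2: Σ a_n^2 = 8*pi**2/3.
Only odd n contribute, with a_n^2 = 256/(π^2 n^4), so Σ_{m≥1} 1/(2m-1)^4 = π^2·(8*pi**2/3)/256 = pi**4/96.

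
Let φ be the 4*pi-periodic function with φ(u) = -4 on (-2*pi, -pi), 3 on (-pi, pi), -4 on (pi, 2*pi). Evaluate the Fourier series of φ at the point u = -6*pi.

u = -6*pi differs from u = -2*pi by -1 full period(s), and the series is 4*pi-periodic.
φ is continuous at u = -2*pi with value -4, so the series converges to -4 there.

-4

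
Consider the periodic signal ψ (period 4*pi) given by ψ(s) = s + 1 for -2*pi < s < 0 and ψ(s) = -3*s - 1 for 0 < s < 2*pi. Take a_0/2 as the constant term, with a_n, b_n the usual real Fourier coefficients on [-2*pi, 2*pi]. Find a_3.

a_3 = (1/(2*pi)) ∫_{-2*pi}^{2*pi} ψ(s) cos(3*s/2) ds.
Split the integral at the breakpoints.
Integrating by parts (boundary term plus one more integral), an antiderivative of (s + 1) cos(3*s/2) is 2*s*sin(3*s/2)/3 + 2*sin(3*s/2)/3 + 4*cos(3*s/2)/9; evaluating from -2*pi to 0: ∫_{-2*pi}^{0} (s + 1) cos(3*s/2) ds = (4/9) - (-4/9) = 8/9.
Integrating by parts (boundary term plus one more integral), an antiderivative of (-3*s - 1) cos(3*s/2) is -2*s*sin(3*s/2) - 2*sin(3*s/2)/3 - 4*cos(3*s/2)/3; evaluating from 0 to 2*pi: ∫_{0}^{2*pi} (-3*s - 1) cos(3*s/2) ds = (4/3) - (-4/3) = 8/3.
Summing the pieces and multiplying by (1/(2*pi)) gives a_3 = 16/(9*pi).

16/(9*pi)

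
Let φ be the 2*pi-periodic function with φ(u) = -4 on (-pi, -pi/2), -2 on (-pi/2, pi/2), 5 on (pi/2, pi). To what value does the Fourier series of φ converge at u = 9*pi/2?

u = 9*pi/2 differs from u = pi/2 by 2 full period(s), and the series is 2*pi-periodic.
At u = pi/2 the one-sided limits are φ(pi/2^-) = -2 and φ(pi/2^+) = 5.
By Dirichlet's theorem the series converges to their average, [(-2) + (5)]/2 = 3/2.

3/2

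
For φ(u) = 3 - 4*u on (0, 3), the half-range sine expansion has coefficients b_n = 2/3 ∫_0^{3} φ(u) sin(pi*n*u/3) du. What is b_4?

b_4 = 2/3 ∫_0^{3} (3 - 4*u) sin(4*pi*u/3) du.
Integrating by parts (boundary term plus one more integral), an antiderivative of (3 - 4*u) sin(4*pi*u/3) is 3*u*cos(4*pi*u/3)/pi - 9*sin(4*pi*u/3)/(4*pi**2) - 9*cos(4*pi*u/3)/(4*pi); evaluating from 0 to 3: ∫_{0}^{3} (3 - 4*u) sin(4*pi*u/3) du = (27/(4*pi)) - (-9/(4*pi)) = 9/pi.
Hence b_4 = (2/3)·(9/pi) = 6/pi.

6/pi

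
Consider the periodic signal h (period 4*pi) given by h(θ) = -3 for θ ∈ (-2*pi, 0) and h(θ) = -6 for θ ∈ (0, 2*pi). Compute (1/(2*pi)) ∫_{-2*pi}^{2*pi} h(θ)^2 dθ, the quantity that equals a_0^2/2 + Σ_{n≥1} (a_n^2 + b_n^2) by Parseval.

45

(1/(2*pi)) ∫_{-2*pi}^{2*pi} h(θ)^2 dθ = (1/(2*pi)) · (90*pi) = 45.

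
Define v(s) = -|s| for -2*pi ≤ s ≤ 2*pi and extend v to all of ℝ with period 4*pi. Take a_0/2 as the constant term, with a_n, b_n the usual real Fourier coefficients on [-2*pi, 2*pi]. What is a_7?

a_7 = (1/(2*pi)) ∫_{-2*pi}^{2*pi} v(s) cos(7*s/2) ds.
v is even and cos(7*s/2) is even, so the integrand is even and a_7 = 1/pi ∫_0^{2*pi} v(s) cos(7*s/2) ds.
Integrating by parts (boundary term plus one more integral), an antiderivative of (-s) cos(7*s/2) is -2*s*sin(7*s/2)/7 - 4*cos(7*s/2)/49; evaluating from 0 to 2*pi: ∫_{0}^{2*pi} (-s) cos(7*s/2) ds = (4/49) - (-4/49) = 8/49.
Hence a_7 = (1/pi)·(8/49) = 8/(49*pi).

8/(49*pi)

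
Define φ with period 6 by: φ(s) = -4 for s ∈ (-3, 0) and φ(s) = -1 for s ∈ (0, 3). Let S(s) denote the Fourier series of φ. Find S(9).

-5/2

s = 9 differs from s = 3 by 1 full period(s), and the series is 6-periodic.
At s = 3 the one-sided limits are φ(3^-) = -1 and φ(3^+) = -4.
By Dirichlet's theorem the series converges to their average, [(-1) + (-4)]/2 = -5/2.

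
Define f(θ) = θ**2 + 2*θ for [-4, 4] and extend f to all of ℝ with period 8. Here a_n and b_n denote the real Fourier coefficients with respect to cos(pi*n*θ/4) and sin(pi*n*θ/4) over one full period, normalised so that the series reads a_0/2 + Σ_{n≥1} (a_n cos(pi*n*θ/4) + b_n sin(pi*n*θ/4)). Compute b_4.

-4/pi

b_4 = 1/4 ∫_{-4}^{4} f(θ) sin(pi*θ) dθ.
Integrating by parts twice (tabular method), an antiderivative of (θ**2 + 2*θ) sin(pi*θ) is -θ**2*cos(pi*θ)/pi + 2*θ*sin(pi*θ)/pi**2 - 2*θ*cos(pi*θ)/pi + 2*sin(pi*θ)/pi**2 + 2*cos(pi*θ)/pi**3; evaluating from -4 to 4: ∫_{-4}^{4} (θ**2 + 2*θ) sin(pi*θ) dθ = (-24/pi + 2/pi**3) - (-8/pi + 2/pi**3) = -16/pi.
Hence b_4 = (1/4)·(-16/pi) = -4/pi.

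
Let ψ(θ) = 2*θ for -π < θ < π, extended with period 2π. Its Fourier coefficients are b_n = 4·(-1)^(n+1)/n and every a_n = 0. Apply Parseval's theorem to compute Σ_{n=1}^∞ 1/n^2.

pi**2/6

Parseval: Σ b_n^2 = (1/π) ∫_{-π}^{π} ψ(θ)^2 dθ = 8*pi**2/3.
Σ b_n^2 = Σ 16/n^2, so Σ 1/n^2 = (8*pi**2/3)/16 = pi**2/6.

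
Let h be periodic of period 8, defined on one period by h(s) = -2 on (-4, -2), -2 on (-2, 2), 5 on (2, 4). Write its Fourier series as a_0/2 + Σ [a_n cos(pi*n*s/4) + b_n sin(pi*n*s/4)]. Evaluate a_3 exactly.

a_3 = 1/4 ∫_{-4}^{4} h(s) cos(3*pi*s/4) ds.
Split the integral at the breakpoints.
Directly, an antiderivative of (-2) cos(3*pi*s/4) is -8*sin(3*pi*s/4)/(3*pi); evaluating from -4 to -2: ∫_{-4}^{-2} (-2) cos(3*pi*s/4) ds = (-8/(3*pi)) - (0) = -8/(3*pi).
Directly, an antiderivative of (-2) cos(3*pi*s/4) is -8*sin(3*pi*s/4)/(3*pi); evaluating from -2 to 2: ∫_{-2}^{2} (-2) cos(3*pi*s/4) ds = (8/(3*pi)) - (-8/(3*pi)) = 16/(3*pi).
Directly, an antiderivative of (5) cos(3*pi*s/4) is 20*sin(3*pi*s/4)/(3*pi); evaluating from 2 to 4: ∫_{2}^{4} (5) cos(3*pi*s/4) ds = (0) - (-20/(3*pi)) = 20/(3*pi).
Summing the pieces and multiplying by (1/4) gives a_3 = 7/(3*pi).

7/(3*pi)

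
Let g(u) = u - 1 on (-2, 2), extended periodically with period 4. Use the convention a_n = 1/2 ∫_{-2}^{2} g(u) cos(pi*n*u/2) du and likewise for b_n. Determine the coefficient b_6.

-2/(3*pi)

b_6 = 1/2 ∫_{-2}^{2} g(u) sin(3*pi*u) du.
Integrating by parts (boundary term plus one more integral), an antiderivative of (u - 1) sin(3*pi*u) is -u*cos(3*pi*u)/(3*pi) + sin(3*pi*u)/(9*pi**2) + cos(3*pi*u)/(3*pi); evaluating from -2 to 2: ∫_{-2}^{2} (u - 1) sin(3*pi*u) du = (-1/(3*pi)) - (1/pi) = -4/(3*pi).
Hence b_6 = (1/2)·(-4/(3*pi)) = -2/(3*pi).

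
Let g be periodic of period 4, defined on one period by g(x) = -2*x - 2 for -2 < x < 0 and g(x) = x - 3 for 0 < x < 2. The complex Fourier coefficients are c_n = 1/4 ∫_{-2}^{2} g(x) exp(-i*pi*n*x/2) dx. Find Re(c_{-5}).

-6/(25*pi**2)

Since g is real-valued, Re(c_{-5}) = 1/4 ∫_{-2}^{2} g(x) cos(-5*pi*x/2) dx = a_{5}/2.
Split the integral at the breakpoints.
Integrating by parts (boundary term plus one more integral), an antiderivative of (-2*x - 2) cos(-5*pi*x/2) is -4*x*sin(5*pi*x/2)/(5*pi) - 4*sin(5*pi*x/2)/(5*pi) - 8*cos(5*pi*x/2)/(25*pi**2); evaluating from -2 to 0: ∫_{-2}^{0} (-2*x - 2) cos(-5*pi*x/2) dx = (-8/(25*pi**2)) - (8/(25*pi**2)) = -16/(25*pi**2).
Integrating by parts (boundary term plus one more integral), an antiderivative of (x - 3) cos(-5*pi*x/2) is 2*x*sin(5*pi*x/2)/(5*pi) - 6*sin(5*pi*x/2)/(5*pi) + 4*cos(5*pi*x/2)/(25*pi**2); evaluating from 0 to 2: ∫_{0}^{2} (x - 3) cos(-5*pi*x/2) dx = (-4/(25*pi**2)) - (4/(25*pi**2)) = -8/(25*pi**2).
So ∫_{-2}^{2} g(x) cos(-5*pi*x/2) dx = -24/(25*pi**2).
Hence Re(c_{-5}) = (1/4)·(-24/(25*pi**2)) = -6/(25*pi**2).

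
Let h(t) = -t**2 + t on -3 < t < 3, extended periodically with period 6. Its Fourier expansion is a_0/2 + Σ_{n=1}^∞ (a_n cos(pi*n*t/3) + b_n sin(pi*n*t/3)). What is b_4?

b_4 = 1/3 ∫_{-3}^{3} h(t) sin(4*pi*t/3) dt.
Integrating by parts twice (tabular method), an antiderivative of (-t**2 + t) sin(4*pi*t/3) is 3*t**2*cos(4*pi*t/3)/(4*pi) - 9*t*sin(4*pi*t/3)/(8*pi**2) - 3*t*cos(4*pi*t/3)/(4*pi) + 9*sin(4*pi*t/3)/(16*pi**2) - 27*cos(4*pi*t/3)/(32*pi**3); evaluating from -3 to 3: ∫_{-3}^{3} (-t**2 + t) sin(4*pi*t/3) dt = (9*(-3 + 16*pi**2)/(32*pi**3)) - (-27/(32*pi**3) + 9/pi) = -9/(2*pi).
Hence b_4 = (1/3)·(-9/(2*pi)) = -3/(2*pi).

-3/(2*pi)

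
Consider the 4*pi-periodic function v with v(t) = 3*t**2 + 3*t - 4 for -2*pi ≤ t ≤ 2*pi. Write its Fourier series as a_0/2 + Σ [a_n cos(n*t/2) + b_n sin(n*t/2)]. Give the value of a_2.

12

a_2 = (1/(2*pi)) ∫_{-2*pi}^{2*pi} v(t) cos(t) dt.
Integrating by parts twice (tabular method), an antiderivative of (3*t**2 + 3*t - 4) cos(t) is 3*t**2*sin(t) + 3*t*sin(t) + 6*t*cos(t) - 10*sin(t) + 3*cos(t); evaluating from -2*pi to 2*pi: ∫_{-2*pi}^{2*pi} (3*t**2 + 3*t - 4) cos(t) dt = (3 + 12*pi) - (3 - 12*pi) = 24*pi.
Hence a_2 = (1/(2*pi))·(24*pi) = 12.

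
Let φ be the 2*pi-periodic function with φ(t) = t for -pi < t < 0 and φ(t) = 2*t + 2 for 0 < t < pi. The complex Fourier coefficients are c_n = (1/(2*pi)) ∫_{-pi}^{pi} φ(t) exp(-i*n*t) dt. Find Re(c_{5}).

-1/(25*pi)

Since φ is real-valued, Re(c_{5}) = (1/(2*pi)) ∫_{-pi}^{pi} φ(t) cos(5*t) dt = a_{5}/2.
Split the integral at the breakpoints.
Integrating by parts (boundary term plus one more integral), an antiderivative of (t) cos(5*t) is t*sin(5*t)/5 + cos(5*t)/25; evaluating from -pi to 0: ∫_{-pi}^{0} (t) cos(5*t) dt = (1/25) - (-1/25) = 2/25.
Integrating by parts (boundary term plus one more integral), an antiderivative of (2*t + 2) cos(5*t) is 2*t*sin(5*t)/5 + 2*sin(5*t)/5 + 2*cos(5*t)/25; evaluating from 0 to pi: ∫_{0}^{pi} (2*t + 2) cos(5*t) dt = (-2/25) - (2/25) = -4/25.
So ∫_{-pi}^{pi} φ(t) cos(5*t) dt = -2/25.
Hence Re(c_{5}) = (1/(2*pi))·(-2/25) = -1/(25*pi).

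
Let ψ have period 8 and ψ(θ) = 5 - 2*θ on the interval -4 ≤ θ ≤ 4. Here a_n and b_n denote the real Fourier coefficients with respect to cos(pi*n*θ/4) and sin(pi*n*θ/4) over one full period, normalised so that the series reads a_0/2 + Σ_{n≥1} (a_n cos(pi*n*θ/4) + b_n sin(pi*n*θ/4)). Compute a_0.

10

a_0 = 1/4 ∫_{-4}^{4} ψ(θ) dθ = 1/4 · (40) = 10.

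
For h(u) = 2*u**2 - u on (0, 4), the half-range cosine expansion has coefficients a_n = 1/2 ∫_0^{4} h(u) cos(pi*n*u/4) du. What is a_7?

-16/(7*pi**2)

a_7 = 1/2 ∫_0^{4} (2*u**2 - u) cos(7*pi*u/4) du.
Integrating by parts twice (tabular method), an antiderivative of (2*u**2 - u) cos(7*pi*u/4) is 8*u**2*sin(7*pi*u/4)/(7*pi) - 4*u*sin(7*pi*u/4)/(7*pi) + 64*u*cos(7*pi*u/4)/(49*pi**2) - 256*sin(7*pi*u/4)/(343*pi**3) - 16*cos(7*pi*u/4)/(49*pi**2); evaluating from 0 to 4: ∫_{0}^{4} (2*u**2 - u) cos(7*pi*u/4) du = (-240/(49*pi**2)) - (-16/(49*pi**2)) = -32/(7*pi**2).
Hence a_7 = (1/2)·(-32/(7*pi**2)) = -16/(7*pi**2).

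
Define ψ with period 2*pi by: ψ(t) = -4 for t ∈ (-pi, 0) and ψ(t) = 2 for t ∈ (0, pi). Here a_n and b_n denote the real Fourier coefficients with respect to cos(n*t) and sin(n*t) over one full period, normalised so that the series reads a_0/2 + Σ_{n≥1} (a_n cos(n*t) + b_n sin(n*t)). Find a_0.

a_0 = 1/pi ∫_{-pi}^{pi} ψ(t) dt = 1/pi · (-2*pi) = -2.

-2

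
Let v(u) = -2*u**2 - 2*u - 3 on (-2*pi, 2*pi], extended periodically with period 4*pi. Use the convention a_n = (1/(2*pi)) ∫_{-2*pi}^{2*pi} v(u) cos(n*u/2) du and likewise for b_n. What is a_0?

-16*pi**2/3 - 6

a_0 = (1/(2*pi)) ∫_{-2*pi}^{2*pi} v(u) du = (1/(2*pi)) · (-32*pi**3/3 - 12*pi) = -16*pi**2/3 - 6.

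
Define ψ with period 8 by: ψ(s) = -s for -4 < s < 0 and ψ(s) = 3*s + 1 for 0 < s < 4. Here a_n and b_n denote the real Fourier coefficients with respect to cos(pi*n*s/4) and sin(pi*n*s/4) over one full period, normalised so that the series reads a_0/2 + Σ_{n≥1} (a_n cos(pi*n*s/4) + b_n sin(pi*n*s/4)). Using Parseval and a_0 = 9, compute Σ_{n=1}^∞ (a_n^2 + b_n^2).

Parseval: a_0^2/2 + Σ_{n≥1} (a_n^2+b_n^2) = 1/4 ∫_{-4}^{4} ψ(s)^2 ds = 199/3.
Subtract a_0^2/2 = 81/2: Σ (a_n^2+b_n^2) = 155/6.

155/6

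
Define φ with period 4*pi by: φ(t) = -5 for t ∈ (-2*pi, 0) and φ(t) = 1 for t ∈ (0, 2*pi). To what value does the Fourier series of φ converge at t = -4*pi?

t = -4*pi differs from t = 0 by -1 full period(s), and the series is 4*pi-periodic.
At t = 0 the one-sided limits are φ(0^-) = -5 and φ(0^+) = 1.
By Dirichlet's theorem the series converges to their average, [(-5) + (1)]/2 = -2.

-2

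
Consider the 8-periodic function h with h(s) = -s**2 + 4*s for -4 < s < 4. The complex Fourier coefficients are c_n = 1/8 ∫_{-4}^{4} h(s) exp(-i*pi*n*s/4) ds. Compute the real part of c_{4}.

Since h is real-valued, Re(c_{4}) = 1/8 ∫_{-4}^{4} h(s) cos(pi*s) ds = a_{4}/2.
Integrating by parts twice (tabular method), an antiderivative of (-s**2 + 4*s) cos(pi*s) is -s**2*sin(pi*s)/pi + 4*s*sin(pi*s)/pi - 2*s*cos(pi*s)/pi**2 + 2*sin(pi*s)/pi**3 + 4*cos(pi*s)/pi**2; evaluating from -4 to 4: ∫_{-4}^{4} (-s**2 + 4*s) cos(pi*s) ds = (-4/pi**2) - (12/pi**2) = -16/pi**2.
Hence Re(c_{4}) = (1/8)·(-16/pi**2) = -2/pi**2.

-2/pi**2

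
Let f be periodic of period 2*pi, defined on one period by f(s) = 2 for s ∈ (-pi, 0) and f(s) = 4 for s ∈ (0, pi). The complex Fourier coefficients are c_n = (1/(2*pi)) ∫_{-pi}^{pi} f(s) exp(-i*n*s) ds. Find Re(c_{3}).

0

Since f is real-valued, Re(c_{3}) = (1/(2*pi)) ∫_{-pi}^{pi} f(s) cos(3*s) ds = a_{3}/2.
Split the integral at the breakpoints.
Directly, an antiderivative of (2) cos(3*s) is 2*sin(3*s)/3; evaluating from -pi to 0: ∫_{-pi}^{0} (2) cos(3*s) ds = (0) - (0) = 0.
Directly, an antiderivative of (4) cos(3*s) is 4*sin(3*s)/3; evaluating from 0 to pi: ∫_{0}^{pi} (4) cos(3*s) ds = (0) - (0) = 0.
So ∫_{-pi}^{pi} f(s) cos(3*s) ds = 0.
Hence Re(c_{3}) = (1/(2*pi))·(0) = 0.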